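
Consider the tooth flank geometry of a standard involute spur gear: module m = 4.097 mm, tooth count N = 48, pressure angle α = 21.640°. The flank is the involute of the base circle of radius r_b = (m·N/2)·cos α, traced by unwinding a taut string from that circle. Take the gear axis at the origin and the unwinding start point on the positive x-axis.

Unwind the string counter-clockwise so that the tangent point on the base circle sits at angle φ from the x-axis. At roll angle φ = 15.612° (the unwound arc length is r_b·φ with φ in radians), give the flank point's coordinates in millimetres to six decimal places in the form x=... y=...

x=94.728001 y=0.611778

pitch radius r_p = m·N/2 = 4.097·48/2 = 98.328000
base radius r_b = r_p·cos α = 98.328000·cos 21.640° = 91.397770
roll angle φ = 15.612° = 0.27248080 rad
x = r_b·(cos φ + φ·sin φ) = 91.397770·(0.96310622 + 0.27248080·0.26912154) = 94.728001
y = r_b·(sin φ − φ·cos φ) = 91.397770·(0.26912154 − 0.27248080·0.96310622) = 0.611778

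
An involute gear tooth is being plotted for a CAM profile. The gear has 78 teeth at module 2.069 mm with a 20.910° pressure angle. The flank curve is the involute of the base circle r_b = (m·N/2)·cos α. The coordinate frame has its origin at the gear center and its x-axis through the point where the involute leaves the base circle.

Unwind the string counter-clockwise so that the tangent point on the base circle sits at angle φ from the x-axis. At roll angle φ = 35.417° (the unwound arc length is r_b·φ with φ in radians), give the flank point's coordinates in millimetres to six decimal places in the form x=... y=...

pitch radius r_p = m·N/2 = 2.069·78/2 = 80.691000
base radius r_b = r_p·cos α = 80.691000·cos 20.910° = 75.376868
roll angle φ = 35.417° = 0.61814326 rad
x = r_b·(cos φ + φ·sin φ) = 75.376868·(0.81495588 + 0.61814326·0.57952300) = 88.430945
y = r_b·(sin φ − φ·cos φ) = 75.376868·(0.57952300 − 0.61814326·0.81495588) = 5.710816

x=88.430945 y=5.710816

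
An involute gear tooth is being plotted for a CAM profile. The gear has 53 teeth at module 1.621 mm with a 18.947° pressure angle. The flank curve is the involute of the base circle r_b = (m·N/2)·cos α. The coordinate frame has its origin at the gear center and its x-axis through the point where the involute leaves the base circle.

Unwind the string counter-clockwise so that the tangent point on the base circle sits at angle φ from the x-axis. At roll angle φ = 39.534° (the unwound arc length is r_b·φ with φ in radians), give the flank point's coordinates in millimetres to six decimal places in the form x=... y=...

pitch radius r_p = m·N/2 = 1.621·53/2 = 42.956500
base radius r_b = r_p·cos α = 42.956500·cos 18.947° = 40.629088
roll angle φ = 39.534° = 0.68999847 rad
x = r_b·(cos φ + φ·sin φ) = 40.629088·(0.77124699 + 0.68999847·0.63653600) = 49.179717
y = r_b·(sin φ − φ·cos φ) = 40.629088·(0.63653600 − 0.68999847·0.77124699) = 4.240733

x=49.179717 y=4.240733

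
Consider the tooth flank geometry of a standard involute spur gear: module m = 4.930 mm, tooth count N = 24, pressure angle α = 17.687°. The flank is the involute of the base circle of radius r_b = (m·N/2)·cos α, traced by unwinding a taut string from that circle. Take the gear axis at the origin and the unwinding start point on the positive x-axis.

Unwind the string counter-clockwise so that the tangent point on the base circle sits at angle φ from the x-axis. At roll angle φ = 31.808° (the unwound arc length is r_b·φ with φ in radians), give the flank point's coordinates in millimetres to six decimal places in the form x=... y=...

x=64.391209 y=3.116548

pitch radius r_p = m·N/2 = 4.930·24/2 = 59.160000
base radius r_b = r_p·cos α = 59.160000·cos 17.687° = 56.363533
roll angle φ = 31.808° = 0.55515433 rad
x = r_b·(cos φ + φ·sin φ) = 56.363533·(0.84981911 + 0.55515433·0.52707446) = 64.391209
y = r_b·(sin φ − φ·cos φ) = 56.363533·(0.52707446 − 0.55515433·0.84981911) = 3.116548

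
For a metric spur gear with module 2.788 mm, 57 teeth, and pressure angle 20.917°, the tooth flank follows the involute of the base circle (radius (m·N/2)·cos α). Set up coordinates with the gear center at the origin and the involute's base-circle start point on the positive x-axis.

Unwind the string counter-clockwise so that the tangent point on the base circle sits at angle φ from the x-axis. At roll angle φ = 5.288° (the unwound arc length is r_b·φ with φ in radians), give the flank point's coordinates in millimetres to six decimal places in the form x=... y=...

pitch radius r_p = m·N/2 = 2.788·57/2 = 79.458000
base radius r_b = r_p·cos α = 79.458000·cos 20.917° = 74.221606
roll angle φ = 5.288° = 0.09229301 rad
x = r_b·(cos φ + φ·sin φ) = 74.221606·(0.99574402 + 0.09229301·0.09216204) = 74.537042
y = r_b·(sin φ − φ·cos φ) = 74.221606·(0.09216204 − 0.09229301·0.99574402) = 0.019433

x=74.537042 y=0.019433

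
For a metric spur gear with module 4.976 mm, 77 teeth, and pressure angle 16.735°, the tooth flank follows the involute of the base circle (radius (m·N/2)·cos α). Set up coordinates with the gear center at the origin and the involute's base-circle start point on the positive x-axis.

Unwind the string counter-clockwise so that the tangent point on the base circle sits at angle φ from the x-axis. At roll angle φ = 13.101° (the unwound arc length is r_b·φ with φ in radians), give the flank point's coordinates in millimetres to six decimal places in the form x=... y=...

x=188.195643 y=0.727274

pitch radius r_p = m·N/2 = 4.976·77/2 = 191.576000
base radius r_b = r_p·cos α = 191.576000·cos 16.735° = 183.462139
roll angle φ = 13.101° = 0.22865559 rad
x = r_b·(cos φ + φ·sin φ) = 183.462139·(0.97397201 + 0.22865559·0.22666831) = 188.195643
y = r_b·(sin φ − φ·cos φ) = 183.462139·(0.22666831 − 0.22865559·0.97397201) = 0.727274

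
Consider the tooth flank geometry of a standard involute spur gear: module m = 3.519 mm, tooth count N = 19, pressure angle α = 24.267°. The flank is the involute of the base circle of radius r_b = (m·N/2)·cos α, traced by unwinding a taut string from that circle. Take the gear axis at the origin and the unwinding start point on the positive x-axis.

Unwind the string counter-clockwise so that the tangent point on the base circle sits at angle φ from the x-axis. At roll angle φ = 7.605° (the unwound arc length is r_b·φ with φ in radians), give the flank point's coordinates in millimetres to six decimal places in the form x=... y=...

pitch radius r_p = m·N/2 = 3.519·19/2 = 33.430500
base radius r_b = r_p·cos α = 33.430500·cos 24.267° = 30.476586
roll angle φ = 7.605° = 0.13273229 rad
x = r_b·(cos φ + φ·sin φ) = 30.476586·(0.99120399 + 0.13273229·0.13234289) = 30.743871
y = r_b·(sin φ − φ·cos φ) = 30.476586·(0.13234289 − 0.13273229·0.99120399) = 0.023714

x=30.743871 y=0.023714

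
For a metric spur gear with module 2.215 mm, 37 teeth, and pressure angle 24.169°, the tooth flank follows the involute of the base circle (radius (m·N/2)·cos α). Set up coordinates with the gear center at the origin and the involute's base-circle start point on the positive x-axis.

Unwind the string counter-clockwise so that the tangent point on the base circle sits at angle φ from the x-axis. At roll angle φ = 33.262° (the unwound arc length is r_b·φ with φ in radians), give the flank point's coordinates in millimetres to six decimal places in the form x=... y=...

x=43.164325 y=2.356955

pitch radius r_p = m·N/2 = 2.215·37/2 = 40.977500
base radius r_b = r_p·cos α = 40.977500·cos 24.169° = 37.385485
roll angle φ = 33.262° = 0.58053142 rad
x = r_b·(cos φ + φ·sin φ) = 37.385485·(0.83617130 + 0.58053142·0.54846837) = 43.164325
y = r_b·(sin φ − φ·cos φ) = 37.385485·(0.54846837 − 0.58053142·0.83617130) = 2.356955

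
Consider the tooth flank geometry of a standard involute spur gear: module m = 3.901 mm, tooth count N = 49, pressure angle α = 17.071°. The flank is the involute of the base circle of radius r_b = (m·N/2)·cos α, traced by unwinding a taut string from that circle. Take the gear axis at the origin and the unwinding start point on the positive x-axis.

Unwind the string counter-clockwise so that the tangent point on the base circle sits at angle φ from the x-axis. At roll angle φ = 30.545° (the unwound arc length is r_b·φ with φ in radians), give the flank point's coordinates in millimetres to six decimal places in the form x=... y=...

x=103.438743 y=4.484471

pitch radius r_p = m·N/2 = 3.901·49/2 = 95.574500
base radius r_b = r_p·cos α = 95.574500·cos 17.071° = 91.363652
roll angle φ = 30.545° = 0.53311082 rad
x = r_b·(cos φ + φ·sin φ) = 91.363652·(0.86123028 + 0.53311082·0.50821493) = 103.438743
y = r_b·(sin φ − φ·cos φ) = 91.363652·(0.50821493 − 0.53311082·0.86123028) = 4.484471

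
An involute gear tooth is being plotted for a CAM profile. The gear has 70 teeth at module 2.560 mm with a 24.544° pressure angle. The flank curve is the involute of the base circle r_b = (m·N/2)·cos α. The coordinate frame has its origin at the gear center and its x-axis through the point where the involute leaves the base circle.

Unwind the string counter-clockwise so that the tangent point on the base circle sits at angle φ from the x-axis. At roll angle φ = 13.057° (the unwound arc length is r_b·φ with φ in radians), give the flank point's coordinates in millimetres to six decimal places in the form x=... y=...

x=83.592937 y=0.319862

pitch radius r_p = m·N/2 = 2.560·70/2 = 89.600000
base radius r_b = r_p·cos α = 89.600000·cos 24.544° = 81.503972
roll angle φ = 13.057° = 0.22788764 rad
x = r_b·(cos φ + φ·sin φ) = 81.503972·(0.97414579 + 0.22788764·0.22592028) = 83.592937
y = r_b·(sin φ − φ·cos φ) = 81.503972·(0.22592028 − 0.22788764·0.97414579) = 0.319862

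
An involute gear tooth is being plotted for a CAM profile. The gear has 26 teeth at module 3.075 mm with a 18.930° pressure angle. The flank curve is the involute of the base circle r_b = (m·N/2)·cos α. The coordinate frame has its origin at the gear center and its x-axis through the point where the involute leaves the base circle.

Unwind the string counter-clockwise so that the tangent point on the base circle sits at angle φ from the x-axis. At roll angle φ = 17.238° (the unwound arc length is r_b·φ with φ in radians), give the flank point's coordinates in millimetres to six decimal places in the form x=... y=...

x=39.485797 y=0.340154

pitch radius r_p = m·N/2 = 3.075·26/2 = 39.975000
base radius r_b = r_p·cos α = 39.975000·cos 18.930° = 37.812977
roll angle φ = 17.238° = 0.30085986 rad
x = r_b·(cos φ + φ·sin φ) = 37.812977·(0.95508203 + 0.30085986·0.29634155) = 39.485797
y = r_b·(sin φ − φ·cos φ) = 37.812977·(0.29634155 − 0.30085986·0.95508203) = 0.340154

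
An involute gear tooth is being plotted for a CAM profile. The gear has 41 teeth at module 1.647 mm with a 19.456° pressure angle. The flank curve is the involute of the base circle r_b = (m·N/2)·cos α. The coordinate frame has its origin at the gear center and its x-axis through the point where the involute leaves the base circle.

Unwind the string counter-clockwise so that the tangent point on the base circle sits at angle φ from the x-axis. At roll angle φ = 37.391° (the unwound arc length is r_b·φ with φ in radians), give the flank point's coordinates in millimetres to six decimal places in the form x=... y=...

pitch radius r_p = m·N/2 = 1.647·41/2 = 33.763500
base radius r_b = r_p·cos α = 33.763500·cos 19.456° = 31.835522
roll angle φ = 37.391° = 0.65259606 rad
x = r_b·(cos φ + φ·sin φ) = 31.835522·(0.79451002 + 0.65259606·0.60725105) = 37.909728
y = r_b·(sin φ − φ·cos φ) = 31.835522·(0.60725105 − 0.65259606·0.79451002) = 2.825623

x=37.909728 y=2.825623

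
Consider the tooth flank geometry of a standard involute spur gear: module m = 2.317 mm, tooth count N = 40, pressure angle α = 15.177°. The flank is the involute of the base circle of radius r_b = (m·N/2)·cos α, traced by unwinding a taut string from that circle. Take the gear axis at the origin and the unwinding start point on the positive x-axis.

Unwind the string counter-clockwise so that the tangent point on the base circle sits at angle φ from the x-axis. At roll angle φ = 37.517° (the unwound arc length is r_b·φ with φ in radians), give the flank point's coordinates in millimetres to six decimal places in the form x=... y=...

x=53.308050 y=4.008640

pitch radius r_p = m·N/2 = 2.317·40/2 = 46.340000
base radius r_b = r_p·cos α = 46.340000·cos 15.177° = 44.723738
roll angle φ = 37.517° = 0.65479518 rad
x = r_b·(cos φ + φ·sin φ) = 44.723738·(0.79317268 + 0.65479518·0.60899679) = 53.308050
y = r_b·(sin φ − φ·cos φ) = 44.723738·(0.60899679 − 0.65479518·0.79317268) = 4.008640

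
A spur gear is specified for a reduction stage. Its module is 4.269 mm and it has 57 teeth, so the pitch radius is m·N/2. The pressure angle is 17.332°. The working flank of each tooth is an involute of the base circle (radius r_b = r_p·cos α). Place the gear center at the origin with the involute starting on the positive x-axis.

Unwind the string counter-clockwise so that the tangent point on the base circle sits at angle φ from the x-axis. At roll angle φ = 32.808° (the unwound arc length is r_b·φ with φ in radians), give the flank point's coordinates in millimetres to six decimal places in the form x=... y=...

pitch radius r_p = m·N/2 = 4.269·57/2 = 121.666500
base radius r_b = r_p·cos α = 121.666500·cos 17.332° = 116.142180
roll angle φ = 32.808° = 0.57260762 rad
x = r_b·(cos φ + φ·sin φ) = 116.142180·(0.84049096 + 0.57260762·0.54182557) = 133.649964
y = r_b·(sin φ − φ·cos φ) = 116.142180·(0.54182557 − 0.57260762·0.84049096) = 7.032878

x=133.649964 y=7.032878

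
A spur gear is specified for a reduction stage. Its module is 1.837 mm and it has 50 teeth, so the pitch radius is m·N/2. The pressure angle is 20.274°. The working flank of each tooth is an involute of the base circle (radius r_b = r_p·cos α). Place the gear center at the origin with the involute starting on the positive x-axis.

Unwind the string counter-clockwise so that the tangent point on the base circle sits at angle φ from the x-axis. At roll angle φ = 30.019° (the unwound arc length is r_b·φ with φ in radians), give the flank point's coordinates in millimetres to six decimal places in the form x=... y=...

x=48.592918 y=2.009113

pitch radius r_p = m·N/2 = 1.837·50/2 = 45.925000
base radius r_b = r_p·cos α = 45.925000·cos 20.274° = 43.079775
roll angle φ = 30.019° = 0.52393039 rad
x = r_b·(cos φ + φ·sin φ) = 43.079775·(0.86585955 + 0.52393039·0.50028716) = 48.592918
y = r_b·(sin φ − φ·cos φ) = 43.079775·(0.50028716 − 0.52393039·0.86585955) = 2.009113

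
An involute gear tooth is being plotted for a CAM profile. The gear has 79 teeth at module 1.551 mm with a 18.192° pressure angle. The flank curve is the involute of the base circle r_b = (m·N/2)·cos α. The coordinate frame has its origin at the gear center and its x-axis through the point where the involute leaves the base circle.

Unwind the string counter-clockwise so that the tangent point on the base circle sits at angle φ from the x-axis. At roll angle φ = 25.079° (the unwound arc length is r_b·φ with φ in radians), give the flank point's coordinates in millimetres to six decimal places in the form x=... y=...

x=63.513521 y=1.596017

pitch radius r_p = m·N/2 = 1.551·79/2 = 61.264500
base radius r_b = r_p·cos α = 61.264500·cos 18.192° = 58.202234
roll angle φ = 25.079° = 0.43771112 rad
x = r_b·(cos φ + φ·sin φ) = 58.202234·(0.90572422 + 0.43771112·0.42386749) = 63.513521
y = r_b·(sin φ − φ·cos φ) = 58.202234·(0.42386749 − 0.43771112·0.90572422) = 1.596017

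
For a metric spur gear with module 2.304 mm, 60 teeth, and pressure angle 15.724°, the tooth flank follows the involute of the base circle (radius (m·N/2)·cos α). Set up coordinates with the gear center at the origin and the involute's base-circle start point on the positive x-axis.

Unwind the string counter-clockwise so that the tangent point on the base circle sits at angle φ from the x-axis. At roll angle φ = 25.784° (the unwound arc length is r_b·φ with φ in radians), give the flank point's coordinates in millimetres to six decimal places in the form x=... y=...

pitch radius r_p = m·N/2 = 2.304·60/2 = 69.120000
base radius r_b = r_p·cos α = 69.120000·cos 15.724° = 66.533413
roll angle φ = 25.784° = 0.45001569 rad
x = r_b·(cos φ + φ·sin φ) = 66.533413·(0.90044028 + 0.45001569·0.43497967) = 72.933126
y = r_b·(sin φ − φ·cos φ) = 66.533413·(0.43497967 − 0.45001569·0.90044028) = 1.980527

x=72.933126 y=1.980527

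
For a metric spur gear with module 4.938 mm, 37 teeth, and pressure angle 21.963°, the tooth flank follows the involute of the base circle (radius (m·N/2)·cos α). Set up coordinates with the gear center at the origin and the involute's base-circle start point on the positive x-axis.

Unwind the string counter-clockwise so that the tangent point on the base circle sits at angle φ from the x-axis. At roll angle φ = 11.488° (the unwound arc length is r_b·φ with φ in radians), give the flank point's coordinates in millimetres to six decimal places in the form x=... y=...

pitch radius r_p = m·N/2 = 4.938·37/2 = 91.353000
base radius r_b = r_p·cos α = 91.353000·cos 21.963° = 84.723108
roll angle φ = 11.488° = 0.20050342 rad
x = r_b·(cos φ + φ·sin φ) = 84.723108·(0.97996644 + 0.20050342·0.19916270) = 86.409034
y = r_b·(sin φ − φ·cos φ) = 84.723108·(0.19916270 − 0.20050342·0.97996644) = 0.226725

x=86.409034 y=0.226725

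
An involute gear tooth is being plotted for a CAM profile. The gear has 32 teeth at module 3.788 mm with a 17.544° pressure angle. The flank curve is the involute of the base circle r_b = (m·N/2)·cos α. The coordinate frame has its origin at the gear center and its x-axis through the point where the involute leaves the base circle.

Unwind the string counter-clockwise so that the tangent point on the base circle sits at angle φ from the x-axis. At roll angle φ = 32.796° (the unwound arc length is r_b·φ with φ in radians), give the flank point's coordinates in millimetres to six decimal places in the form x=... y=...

x=66.494388 y=3.495596

pitch radius r_p = m·N/2 = 3.788·32/2 = 60.608000
base radius r_b = r_p·cos α = 60.608000·cos 17.544° = 57.788864
roll angle φ = 32.796° = 0.57239818 rad
x = r_b·(cos φ + φ·sin φ) = 57.788864·(0.84060442 + 0.57239818·0.54164953) = 66.494388
y = r_b·(sin φ − φ·cos φ) = 57.788864·(0.54164953 − 0.57239818·0.84060442) = 3.495596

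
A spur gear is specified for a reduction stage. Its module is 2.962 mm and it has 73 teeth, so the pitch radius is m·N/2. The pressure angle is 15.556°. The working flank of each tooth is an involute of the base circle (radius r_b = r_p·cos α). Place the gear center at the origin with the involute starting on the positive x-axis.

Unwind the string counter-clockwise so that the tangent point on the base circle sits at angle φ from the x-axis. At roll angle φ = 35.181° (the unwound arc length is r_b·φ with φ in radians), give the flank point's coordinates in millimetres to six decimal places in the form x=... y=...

pitch radius r_p = m·N/2 = 2.962·73/2 = 108.113000
base radius r_b = r_p·cos α = 108.113000·cos 15.556° = 104.152691
roll angle φ = 35.181° = 0.61402428 rad
x = r_b·(cos φ + φ·sin φ) = 104.152691·(0.81733601 + 0.61402428·0.57616131) = 121.974575
y = r_b·(sin φ − φ·cos φ) = 104.152691·(0.57616131 − 0.61402428·0.81733601) = 7.738248

x=121.974575 y=7.738248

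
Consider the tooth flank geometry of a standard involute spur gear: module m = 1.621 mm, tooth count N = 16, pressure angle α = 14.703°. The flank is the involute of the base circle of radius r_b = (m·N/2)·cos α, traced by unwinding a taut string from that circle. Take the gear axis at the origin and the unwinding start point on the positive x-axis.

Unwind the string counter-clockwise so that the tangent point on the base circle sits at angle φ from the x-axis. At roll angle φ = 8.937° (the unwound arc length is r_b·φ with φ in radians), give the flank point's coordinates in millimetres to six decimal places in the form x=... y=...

pitch radius r_p = m·N/2 = 1.621·16/2 = 12.968000
base radius r_b = r_p·cos α = 12.968000·cos 14.703° = 12.543356
roll angle φ = 8.937° = 0.15598008 rad
x = r_b·(cos φ + φ·sin φ) = 12.543356·(0.98785975 + 0.15598008·0.15534835) = 12.695018
y = r_b·(sin φ − φ·cos φ) = 12.543356·(0.15534835 − 0.15598008·0.98785975) = 0.015829

x=12.695018 y=0.015829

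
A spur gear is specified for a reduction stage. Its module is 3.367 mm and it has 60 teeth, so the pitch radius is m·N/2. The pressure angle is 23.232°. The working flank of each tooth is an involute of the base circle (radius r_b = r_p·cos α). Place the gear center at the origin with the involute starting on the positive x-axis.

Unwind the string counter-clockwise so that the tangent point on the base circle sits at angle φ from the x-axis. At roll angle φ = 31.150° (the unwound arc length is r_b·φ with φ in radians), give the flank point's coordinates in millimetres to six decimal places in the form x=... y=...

x=105.540166 y=4.826512

pitch radius r_p = m·N/2 = 3.367·60/2 = 101.010000
base radius r_b = r_p·cos α = 101.010000·cos 23.232° = 92.819622
roll angle φ = 31.150° = 0.54367006 rad
x = r_b·(cos φ + φ·sin φ) = 92.819622·(0.85581600 + 0.54367006·0.51728037) = 105.540166
y = r_b·(sin φ − φ·cos φ) = 92.819622·(0.51728037 − 0.54367006·0.85581600) = 4.826512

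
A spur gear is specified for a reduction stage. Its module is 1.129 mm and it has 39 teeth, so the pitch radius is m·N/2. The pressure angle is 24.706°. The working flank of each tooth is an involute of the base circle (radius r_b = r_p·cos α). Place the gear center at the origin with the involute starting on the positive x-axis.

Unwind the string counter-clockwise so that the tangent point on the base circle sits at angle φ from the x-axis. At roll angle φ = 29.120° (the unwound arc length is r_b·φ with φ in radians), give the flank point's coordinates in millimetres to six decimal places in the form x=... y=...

pitch radius r_p = m·N/2 = 1.129·39/2 = 22.015500
base radius r_b = r_p·cos α = 22.015500·cos 24.706° = 20.000298
roll angle φ = 29.120° = 0.50823988 rad
x = r_b·(cos φ + φ·sin φ) = 20.000298·(0.87360241 + 0.50823988·0.48664035) = 22.418983
y = r_b·(sin φ − φ·cos φ) = 20.000298·(0.48664035 − 0.50823988·0.87360241) = 0.852828

x=22.418983 y=0.852828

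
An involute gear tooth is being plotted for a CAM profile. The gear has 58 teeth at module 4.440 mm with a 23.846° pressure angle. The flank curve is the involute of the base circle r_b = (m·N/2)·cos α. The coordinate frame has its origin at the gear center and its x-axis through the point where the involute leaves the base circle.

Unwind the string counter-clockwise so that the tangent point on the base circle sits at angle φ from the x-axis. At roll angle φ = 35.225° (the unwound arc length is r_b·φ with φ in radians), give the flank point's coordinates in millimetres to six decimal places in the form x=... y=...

pitch radius r_p = m·N/2 = 4.440·58/2 = 128.760000
base radius r_b = r_p·cos α = 128.760000·cos 23.846° = 117.768452
roll angle φ = 35.225° = 0.61479223 rad
x = r_b·(cos φ + φ·sin φ) = 117.768452·(0.81689330 + 0.61479223·0.57678881) = 137.965575
y = r_b·(sin φ − φ·cos φ) = 117.768452·(0.57678881 − 0.61479223·0.81689330) = 8.781894

x=137.965575 y=8.781894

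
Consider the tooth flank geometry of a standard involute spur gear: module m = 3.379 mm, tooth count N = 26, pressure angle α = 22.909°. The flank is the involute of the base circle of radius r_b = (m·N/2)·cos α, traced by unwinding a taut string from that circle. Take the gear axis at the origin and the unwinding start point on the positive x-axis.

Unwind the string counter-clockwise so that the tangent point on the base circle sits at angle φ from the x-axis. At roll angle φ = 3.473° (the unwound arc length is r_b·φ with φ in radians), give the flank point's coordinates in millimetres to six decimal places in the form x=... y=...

x=40.536491 y=0.003003

pitch radius r_p = m·N/2 = 3.379·26/2 = 43.927000
base radius r_b = r_p·cos α = 43.927000·cos 22.909° = 40.462226
roll angle φ = 3.473° = 0.06061528 rad
x = r_b·(cos φ + φ·sin φ) = 40.462226·(0.99816346 + 0.06061528·0.06057817) = 40.536491
y = r_b·(sin φ − φ·cos φ) = 40.462226·(0.06057817 − 0.06061528·0.99816346) = 0.003003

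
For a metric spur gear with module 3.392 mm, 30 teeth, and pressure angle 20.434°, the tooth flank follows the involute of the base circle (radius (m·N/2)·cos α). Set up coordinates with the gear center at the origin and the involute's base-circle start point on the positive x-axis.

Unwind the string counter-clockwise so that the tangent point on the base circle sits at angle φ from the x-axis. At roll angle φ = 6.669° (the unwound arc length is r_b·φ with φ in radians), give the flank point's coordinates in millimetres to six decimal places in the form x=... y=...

x=48.000256 y=0.025028

pitch radius r_p = m·N/2 = 3.392·30/2 = 50.880000
base radius r_b = r_p·cos α = 50.880000·cos 20.434° = 47.678375
roll angle φ = 6.669° = 0.11639601 rad
x = r_b·(cos φ + φ·sin φ) = 47.678375·(0.99323363 + 0.11639601·0.11613336) = 48.000256
y = r_b·(sin φ − φ·cos φ) = 47.678375·(0.11613336 − 0.11639601·0.99323363) = 0.025028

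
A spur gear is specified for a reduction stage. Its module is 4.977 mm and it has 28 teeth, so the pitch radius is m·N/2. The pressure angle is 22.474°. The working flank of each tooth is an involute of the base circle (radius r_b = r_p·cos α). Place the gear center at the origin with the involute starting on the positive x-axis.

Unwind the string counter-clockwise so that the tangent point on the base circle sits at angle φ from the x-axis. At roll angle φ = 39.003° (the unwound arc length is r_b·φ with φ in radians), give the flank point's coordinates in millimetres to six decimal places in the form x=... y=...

pitch radius r_p = m·N/2 = 4.977·28/2 = 69.678000
base radius r_b = r_p·cos α = 69.678000·cos 22.474° = 64.386171
roll angle φ = 39.003° = 0.68073077 rad
x = r_b·(cos φ + φ·sin φ) = 64.386171·(0.77711301 + 0.68073077·0.62936108) = 77.620006
y = r_b·(sin φ − φ·cos φ) = 64.386171·(0.62936108 − 0.68073077·0.77711301) = 6.461561

x=77.620006 y=6.461561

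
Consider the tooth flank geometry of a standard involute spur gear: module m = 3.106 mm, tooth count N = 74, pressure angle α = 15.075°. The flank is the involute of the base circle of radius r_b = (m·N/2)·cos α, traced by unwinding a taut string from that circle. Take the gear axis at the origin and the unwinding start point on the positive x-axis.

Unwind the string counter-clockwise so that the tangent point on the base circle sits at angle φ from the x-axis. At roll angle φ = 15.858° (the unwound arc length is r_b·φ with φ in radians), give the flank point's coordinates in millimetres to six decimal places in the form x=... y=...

pitch radius r_p = m·N/2 = 3.106·74/2 = 114.922000
base radius r_b = r_p·cos α = 114.922000·cos 15.075° = 110.967098
roll angle φ = 15.858° = 0.27677431 rad
x = r_b·(cos φ + φ·sin φ) = 110.967098·(0.96194187 + 0.27677431·0.27325415) = 115.136310
y = r_b·(sin φ − φ·cos φ) = 110.967098·(0.27325415 − 0.27677431·0.96194187) = 0.778251

x=115.136310 y=0.778251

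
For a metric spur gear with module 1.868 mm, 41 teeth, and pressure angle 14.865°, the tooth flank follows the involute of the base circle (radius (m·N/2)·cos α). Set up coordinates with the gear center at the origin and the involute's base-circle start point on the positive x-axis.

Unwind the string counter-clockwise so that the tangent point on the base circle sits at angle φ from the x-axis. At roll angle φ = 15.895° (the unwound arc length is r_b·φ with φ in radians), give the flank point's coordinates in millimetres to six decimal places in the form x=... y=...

pitch radius r_p = m·N/2 = 1.868·41/2 = 38.294000
base radius r_b = r_p·cos α = 38.294000·cos 14.865° = 37.012414
roll angle φ = 15.895° = 0.27742008 rad
x = r_b·(cos φ + φ·sin φ) = 37.012414·(0.96176521 + 0.27742008·0.27387529) = 38.409400
y = r_b·(sin φ − φ·cos φ) = 37.012414·(0.27387529 − 0.27742008·0.96176521) = 0.261393

x=38.409400 y=0.261393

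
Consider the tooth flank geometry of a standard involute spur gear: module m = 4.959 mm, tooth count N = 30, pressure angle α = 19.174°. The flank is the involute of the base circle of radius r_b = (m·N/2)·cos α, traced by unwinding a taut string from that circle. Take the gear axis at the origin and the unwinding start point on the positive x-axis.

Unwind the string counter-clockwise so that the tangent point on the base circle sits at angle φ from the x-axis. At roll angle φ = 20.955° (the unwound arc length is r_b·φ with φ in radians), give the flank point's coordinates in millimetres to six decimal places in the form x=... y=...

pitch radius r_p = m·N/2 = 4.959·30/2 = 74.385000
base radius r_b = r_p·cos α = 74.385000·cos 19.174° = 70.258530
roll angle φ = 20.955° = 0.36573374 rad
x = r_b·(cos φ + φ·sin φ) = 70.258530·(0.93386160 + 0.36573374·0.35763461) = 74.801492
y = r_b·(sin φ − φ·cos φ) = 70.258530·(0.35763461 − 0.36573374·0.93386160) = 1.130453

x=74.801492 y=1.130453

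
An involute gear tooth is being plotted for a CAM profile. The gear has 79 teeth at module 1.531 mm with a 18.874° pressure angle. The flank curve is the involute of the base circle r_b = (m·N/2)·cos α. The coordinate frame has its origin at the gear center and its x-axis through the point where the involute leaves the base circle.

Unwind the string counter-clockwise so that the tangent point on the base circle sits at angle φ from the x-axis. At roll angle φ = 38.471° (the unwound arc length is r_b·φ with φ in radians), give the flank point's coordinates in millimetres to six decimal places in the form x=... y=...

pitch radius r_p = m·N/2 = 1.531·79/2 = 60.474500
base radius r_b = r_p·cos α = 60.474500·cos 18.874° = 57.222922
roll angle φ = 38.471° = 0.67144562 rad
x = r_b·(cos φ + φ·sin φ) = 57.222922·(0.78292314 + 0.67144562·0.62211844) = 68.704235
y = r_b·(sin φ − φ·cos φ) = 57.222922·(0.62211844 − 0.67144562·0.78292314) = 5.517900

x=68.704235 y=5.517900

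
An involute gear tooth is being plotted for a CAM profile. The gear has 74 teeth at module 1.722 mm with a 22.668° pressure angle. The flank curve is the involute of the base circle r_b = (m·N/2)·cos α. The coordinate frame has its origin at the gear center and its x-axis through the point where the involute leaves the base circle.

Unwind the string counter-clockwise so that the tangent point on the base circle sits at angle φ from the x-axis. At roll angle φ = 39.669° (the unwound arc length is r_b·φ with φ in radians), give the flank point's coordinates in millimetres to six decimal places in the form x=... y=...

x=71.239274 y=6.197584

pitch radius r_p = m·N/2 = 1.722·74/2 = 63.714000
base radius r_b = r_p·cos α = 63.714000·cos 22.668° = 58.792315
roll angle φ = 39.669° = 0.69235466 rad
x = r_b·(cos φ + φ·sin φ) = 58.792315·(0.76974505 + 0.69235466·0.63835144) = 71.239274
y = r_b·(sin φ − φ·cos φ) = 58.792315·(0.63835144 − 0.69235466·0.76974505) = 6.197584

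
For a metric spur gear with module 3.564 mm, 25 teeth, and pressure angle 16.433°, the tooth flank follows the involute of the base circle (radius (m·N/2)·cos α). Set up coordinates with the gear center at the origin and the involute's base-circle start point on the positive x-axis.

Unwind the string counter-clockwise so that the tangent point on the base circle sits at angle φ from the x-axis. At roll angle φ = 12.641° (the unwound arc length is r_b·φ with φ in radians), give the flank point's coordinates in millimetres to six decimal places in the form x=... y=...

x=43.757538 y=0.152221

pitch radius r_p = m·N/2 = 3.564·25/2 = 44.550000
base radius r_b = r_p·cos α = 44.550000·cos 16.433° = 42.730186
roll angle φ = 12.641° = 0.22062707 rad
x = r_b·(cos φ + φ·sin φ) = 42.730186·(0.97576041 + 0.22062707·0.21884154) = 43.757538
y = r_b·(sin φ − φ·cos φ) = 42.730186·(0.21884154 − 0.22062707·0.97576041) = 0.152221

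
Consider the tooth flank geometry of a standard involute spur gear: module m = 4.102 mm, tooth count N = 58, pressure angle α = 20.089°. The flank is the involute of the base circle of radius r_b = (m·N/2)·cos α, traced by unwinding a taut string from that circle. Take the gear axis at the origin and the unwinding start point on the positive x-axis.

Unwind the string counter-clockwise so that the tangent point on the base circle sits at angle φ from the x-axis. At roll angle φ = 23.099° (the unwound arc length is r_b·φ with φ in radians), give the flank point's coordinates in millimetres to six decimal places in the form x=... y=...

x=120.434158 y=2.400759

pitch radius r_p = m·N/2 = 4.102·58/2 = 118.958000
base radius r_b = r_p·cos α = 118.958000·cos 20.089° = 111.720621
roll angle φ = 23.099° = 0.40315360 rad
x = r_b·(cos φ + φ·sin φ) = 111.720621·(0.91982834 + 0.40315360·0.39232106) = 120.434158
y = r_b·(sin φ − φ·cos φ) = 111.720621·(0.39232106 − 0.40315360·0.91982834) = 2.400759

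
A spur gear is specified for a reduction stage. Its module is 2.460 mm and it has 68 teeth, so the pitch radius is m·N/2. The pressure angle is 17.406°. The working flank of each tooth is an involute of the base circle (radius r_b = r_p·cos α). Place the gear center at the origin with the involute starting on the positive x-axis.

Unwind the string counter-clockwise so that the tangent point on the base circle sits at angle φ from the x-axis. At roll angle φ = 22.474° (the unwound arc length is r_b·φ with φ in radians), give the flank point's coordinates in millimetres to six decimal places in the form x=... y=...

x=85.715538 y=1.580931

pitch radius r_p = m·N/2 = 2.460·68/2 = 83.640000
base radius r_b = r_p·cos α = 83.640000·cos 17.406° = 79.810041
roll angle φ = 22.474° = 0.39224530 rad
x = r_b·(cos φ + φ·sin φ) = 79.810041·(0.92405309 + 0.39224530·0.38226415) = 85.715538
y = r_b·(sin φ − φ·cos φ) = 79.810041·(0.38226415 − 0.39224530·0.92405309) = 1.580931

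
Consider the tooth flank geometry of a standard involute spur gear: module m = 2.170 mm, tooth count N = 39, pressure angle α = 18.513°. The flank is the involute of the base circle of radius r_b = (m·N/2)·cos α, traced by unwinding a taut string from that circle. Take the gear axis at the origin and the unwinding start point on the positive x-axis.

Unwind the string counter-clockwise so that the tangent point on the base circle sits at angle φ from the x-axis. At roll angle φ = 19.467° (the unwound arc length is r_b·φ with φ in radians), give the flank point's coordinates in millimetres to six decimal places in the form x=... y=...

x=42.374868 y=0.518566

pitch radius r_p = m·N/2 = 2.170·39/2 = 42.315000
base radius r_b = r_p·cos α = 42.315000·cos 18.513° = 40.125268
roll angle φ = 19.467° = 0.33976325 rad
x = r_b·(cos φ + φ·sin φ) = 40.125268·(0.94283359 + 0.33976325·0.33326388) = 42.374868
y = r_b·(sin φ − φ·cos φ) = 40.125268·(0.33326388 − 0.33976325·0.94283359) = 0.518566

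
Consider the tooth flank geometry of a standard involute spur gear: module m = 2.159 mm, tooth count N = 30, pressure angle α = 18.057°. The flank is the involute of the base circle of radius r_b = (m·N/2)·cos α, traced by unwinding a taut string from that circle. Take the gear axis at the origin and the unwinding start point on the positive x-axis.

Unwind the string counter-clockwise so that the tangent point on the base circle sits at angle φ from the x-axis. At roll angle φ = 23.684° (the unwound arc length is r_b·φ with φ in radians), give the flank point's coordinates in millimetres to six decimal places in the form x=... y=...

x=33.309224 y=0.712601

pitch radius r_p = m·N/2 = 2.159·30/2 = 32.385000
base radius r_b = r_p·cos α = 32.385000·cos 18.057° = 30.789994
roll angle φ = 23.684° = 0.41336378 rad
x = r_b·(cos φ + φ·sin φ) = 30.789994·(0.91577480 + 0.41336378·0.40169206) = 33.309224
y = r_b·(sin φ − φ·cos φ) = 30.789994·(0.40169206 − 0.41336378·0.91577480) = 0.712601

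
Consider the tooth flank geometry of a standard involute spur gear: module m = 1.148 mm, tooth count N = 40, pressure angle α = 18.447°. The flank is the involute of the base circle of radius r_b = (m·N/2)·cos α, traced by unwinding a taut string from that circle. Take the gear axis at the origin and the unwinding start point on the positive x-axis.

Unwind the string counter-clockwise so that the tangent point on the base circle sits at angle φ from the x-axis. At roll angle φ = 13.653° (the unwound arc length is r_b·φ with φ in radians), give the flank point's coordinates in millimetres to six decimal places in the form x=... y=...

x=22.389854 y=0.097676

pitch radius r_p = m·N/2 = 1.148·40/2 = 22.960000
base radius r_b = r_p·cos α = 22.960000·cos 18.447° = 21.780241
roll angle φ = 13.653° = 0.23828980 rad
x = r_b·(cos φ + φ·sin φ) = 21.780241·(0.97174307 + 0.23828980·0.23604110) = 22.389854
y = r_b·(sin φ − φ·cos φ) = 21.780241·(0.23604110 − 0.23828980·0.97174307) = 0.097676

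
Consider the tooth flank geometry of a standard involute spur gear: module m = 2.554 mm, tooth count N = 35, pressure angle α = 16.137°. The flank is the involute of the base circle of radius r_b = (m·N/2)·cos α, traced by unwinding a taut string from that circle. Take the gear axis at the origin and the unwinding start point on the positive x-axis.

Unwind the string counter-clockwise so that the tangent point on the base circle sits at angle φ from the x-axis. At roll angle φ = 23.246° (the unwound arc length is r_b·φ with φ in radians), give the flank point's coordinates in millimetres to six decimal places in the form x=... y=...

pitch radius r_p = m·N/2 = 2.554·35/2 = 44.695000
base radius r_b = r_p·cos α = 44.695000·cos 16.137° = 42.934011
roll angle φ = 23.246° = 0.40571924 rad
x = r_b·(cos φ + φ·sin φ) = 42.934011·(0.91881877 + 0.40571924·0.39467971) = 46.323562
y = r_b·(sin φ − φ·cos φ) = 42.934011·(0.39467971 − 0.40571924·0.91881877) = 0.940137

x=46.323562 y=0.940137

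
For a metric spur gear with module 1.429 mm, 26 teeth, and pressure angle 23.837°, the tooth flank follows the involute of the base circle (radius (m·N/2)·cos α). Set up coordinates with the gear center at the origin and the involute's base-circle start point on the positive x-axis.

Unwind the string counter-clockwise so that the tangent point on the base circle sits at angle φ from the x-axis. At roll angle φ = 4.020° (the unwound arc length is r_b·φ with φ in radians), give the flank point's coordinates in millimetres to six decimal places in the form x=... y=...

pitch radius r_p = m·N/2 = 1.429·26/2 = 18.577000
base radius r_b = r_p·cos α = 18.577000·cos 23.837° = 16.992361
roll angle φ = 4.020° = 0.07016224 rad
x = r_b·(cos φ + φ·sin φ) = 16.992361·(0.99753964 + 0.07016224·0.07010469) = 17.034134
y = r_b·(sin φ − φ·cos φ) = 16.992361·(0.07010469 − 0.07016224·0.99753964) = 0.001955

x=17.034134 y=0.001955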